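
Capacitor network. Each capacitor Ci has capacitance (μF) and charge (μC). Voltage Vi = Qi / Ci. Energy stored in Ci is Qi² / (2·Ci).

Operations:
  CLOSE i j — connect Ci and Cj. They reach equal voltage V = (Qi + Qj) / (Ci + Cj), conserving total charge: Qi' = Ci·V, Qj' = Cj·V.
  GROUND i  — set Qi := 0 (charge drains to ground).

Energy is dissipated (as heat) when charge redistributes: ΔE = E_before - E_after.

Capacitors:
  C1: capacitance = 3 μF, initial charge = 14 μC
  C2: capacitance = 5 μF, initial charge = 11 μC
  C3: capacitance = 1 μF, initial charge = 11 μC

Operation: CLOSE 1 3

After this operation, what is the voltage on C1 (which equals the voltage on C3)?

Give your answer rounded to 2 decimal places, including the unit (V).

Answer: 6.25 V

Derivation:
Initial: C1(3μF, Q=14μC, V=4.67V), C2(5μF, Q=11μC, V=2.20V), C3(1μF, Q=11μC, V=11.00V)
Op 1: CLOSE 1-3: Q_total=25.00, C_total=4.00, V=6.25; Q1=18.75, Q3=6.25; dissipated=15.042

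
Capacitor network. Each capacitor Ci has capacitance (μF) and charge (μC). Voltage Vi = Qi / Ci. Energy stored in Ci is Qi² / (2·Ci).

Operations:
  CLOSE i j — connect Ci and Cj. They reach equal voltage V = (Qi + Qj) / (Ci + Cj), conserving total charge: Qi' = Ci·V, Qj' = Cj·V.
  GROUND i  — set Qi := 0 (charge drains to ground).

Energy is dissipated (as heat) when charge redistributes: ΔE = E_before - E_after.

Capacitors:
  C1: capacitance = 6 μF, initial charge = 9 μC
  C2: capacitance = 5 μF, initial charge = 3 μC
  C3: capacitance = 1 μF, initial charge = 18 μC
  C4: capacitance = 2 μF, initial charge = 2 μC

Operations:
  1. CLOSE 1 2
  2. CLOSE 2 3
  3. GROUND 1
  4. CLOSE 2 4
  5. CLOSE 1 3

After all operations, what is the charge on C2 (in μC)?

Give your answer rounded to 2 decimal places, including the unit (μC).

Answer: 15.39 μC

Derivation:
Initial: C1(6μF, Q=9μC, V=1.50V), C2(5μF, Q=3μC, V=0.60V), C3(1μF, Q=18μC, V=18.00V), C4(2μF, Q=2μC, V=1.00V)
Op 1: CLOSE 1-2: Q_total=12.00, C_total=11.00, V=1.09; Q1=6.55, Q2=5.45; dissipated=1.105
Op 2: CLOSE 2-3: Q_total=23.45, C_total=6.00, V=3.91; Q2=19.55, Q3=3.91; dissipated=119.132
Op 3: GROUND 1: Q1=0; energy lost=3.570
Op 4: CLOSE 2-4: Q_total=21.55, C_total=7.00, V=3.08; Q2=15.39, Q4=6.16; dissipated=6.045
Op 5: CLOSE 1-3: Q_total=3.91, C_total=7.00, V=0.56; Q1=3.35, Q3=0.56; dissipated=6.549
Final charges: Q1=3.35, Q2=15.39, Q3=0.56, Q4=6.16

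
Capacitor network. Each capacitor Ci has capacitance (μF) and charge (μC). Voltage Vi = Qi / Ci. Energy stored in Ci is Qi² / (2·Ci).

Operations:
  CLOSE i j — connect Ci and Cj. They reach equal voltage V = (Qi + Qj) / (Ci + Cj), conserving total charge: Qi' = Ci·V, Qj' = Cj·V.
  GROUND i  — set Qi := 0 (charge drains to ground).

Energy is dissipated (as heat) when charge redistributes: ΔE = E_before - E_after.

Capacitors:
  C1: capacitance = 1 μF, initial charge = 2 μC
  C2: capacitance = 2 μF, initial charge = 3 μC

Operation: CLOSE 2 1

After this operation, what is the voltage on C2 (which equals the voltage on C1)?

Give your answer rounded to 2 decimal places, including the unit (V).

Initial: C1(1μF, Q=2μC, V=2.00V), C2(2μF, Q=3μC, V=1.50V)
Op 1: CLOSE 2-1: Q_total=5.00, C_total=3.00, V=1.67; Q2=3.33, Q1=1.67; dissipated=0.083

Answer: 1.67 V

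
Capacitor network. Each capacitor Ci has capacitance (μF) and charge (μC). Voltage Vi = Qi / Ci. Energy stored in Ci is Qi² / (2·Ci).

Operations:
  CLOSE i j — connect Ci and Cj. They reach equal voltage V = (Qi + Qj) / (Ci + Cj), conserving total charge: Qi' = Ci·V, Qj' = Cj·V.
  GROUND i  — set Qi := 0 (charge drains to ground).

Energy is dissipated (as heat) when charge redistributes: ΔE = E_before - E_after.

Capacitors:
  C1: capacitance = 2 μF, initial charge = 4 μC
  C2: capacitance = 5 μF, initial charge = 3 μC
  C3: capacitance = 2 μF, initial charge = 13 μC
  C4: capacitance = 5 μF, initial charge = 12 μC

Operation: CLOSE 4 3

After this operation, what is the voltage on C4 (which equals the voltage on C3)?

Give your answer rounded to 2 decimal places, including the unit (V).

Answer: 3.57 V

Derivation:
Initial: C1(2μF, Q=4μC, V=2.00V), C2(5μF, Q=3μC, V=0.60V), C3(2μF, Q=13μC, V=6.50V), C4(5μF, Q=12μC, V=2.40V)
Op 1: CLOSE 4-3: Q_total=25.00, C_total=7.00, V=3.57; Q4=17.86, Q3=7.14; dissipated=12.007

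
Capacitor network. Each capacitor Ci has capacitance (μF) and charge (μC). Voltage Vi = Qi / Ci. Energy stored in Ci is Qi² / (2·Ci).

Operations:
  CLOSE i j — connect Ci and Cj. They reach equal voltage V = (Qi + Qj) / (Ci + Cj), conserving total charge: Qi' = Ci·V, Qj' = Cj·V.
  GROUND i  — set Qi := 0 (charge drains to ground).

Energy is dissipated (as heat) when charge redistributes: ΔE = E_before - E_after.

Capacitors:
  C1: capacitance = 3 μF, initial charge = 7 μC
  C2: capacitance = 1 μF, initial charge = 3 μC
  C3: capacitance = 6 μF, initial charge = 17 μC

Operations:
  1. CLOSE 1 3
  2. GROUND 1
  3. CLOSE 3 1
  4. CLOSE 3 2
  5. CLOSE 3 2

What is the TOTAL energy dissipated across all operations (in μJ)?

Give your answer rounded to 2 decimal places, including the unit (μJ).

Answer: 18.67 μJ

Derivation:
Initial: C1(3μF, Q=7μC, V=2.33V), C2(1μF, Q=3μC, V=3.00V), C3(6μF, Q=17μC, V=2.83V)
Op 1: CLOSE 1-3: Q_total=24.00, C_total=9.00, V=2.67; Q1=8.00, Q3=16.00; dissipated=0.250
Op 2: GROUND 1: Q1=0; energy lost=10.667
Op 3: CLOSE 3-1: Q_total=16.00, C_total=9.00, V=1.78; Q3=10.67, Q1=5.33; dissipated=7.111
Op 4: CLOSE 3-2: Q_total=13.67, C_total=7.00, V=1.95; Q3=11.71, Q2=1.95; dissipated=0.640
Op 5: CLOSE 3-2: Q_total=13.67, C_total=7.00, V=1.95; Q3=11.71, Q2=1.95; dissipated=0.000
Total dissipated: 18.668 μJ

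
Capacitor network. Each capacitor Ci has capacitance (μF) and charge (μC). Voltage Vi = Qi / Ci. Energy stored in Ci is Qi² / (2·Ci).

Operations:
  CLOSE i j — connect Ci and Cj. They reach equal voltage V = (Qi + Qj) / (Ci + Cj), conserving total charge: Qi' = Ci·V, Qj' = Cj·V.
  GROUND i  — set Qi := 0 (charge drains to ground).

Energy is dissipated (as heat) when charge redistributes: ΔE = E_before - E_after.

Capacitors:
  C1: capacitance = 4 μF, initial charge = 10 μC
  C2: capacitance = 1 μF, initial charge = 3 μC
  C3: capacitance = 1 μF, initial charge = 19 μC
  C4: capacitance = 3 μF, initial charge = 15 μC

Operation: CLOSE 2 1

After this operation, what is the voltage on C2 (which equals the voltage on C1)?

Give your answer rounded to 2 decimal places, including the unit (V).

Answer: 2.60 V

Derivation:
Initial: C1(4μF, Q=10μC, V=2.50V), C2(1μF, Q=3μC, V=3.00V), C3(1μF, Q=19μC, V=19.00V), C4(3μF, Q=15μC, V=5.00V)
Op 1: CLOSE 2-1: Q_total=13.00, C_total=5.00, V=2.60; Q2=2.60, Q1=10.40; dissipated=0.100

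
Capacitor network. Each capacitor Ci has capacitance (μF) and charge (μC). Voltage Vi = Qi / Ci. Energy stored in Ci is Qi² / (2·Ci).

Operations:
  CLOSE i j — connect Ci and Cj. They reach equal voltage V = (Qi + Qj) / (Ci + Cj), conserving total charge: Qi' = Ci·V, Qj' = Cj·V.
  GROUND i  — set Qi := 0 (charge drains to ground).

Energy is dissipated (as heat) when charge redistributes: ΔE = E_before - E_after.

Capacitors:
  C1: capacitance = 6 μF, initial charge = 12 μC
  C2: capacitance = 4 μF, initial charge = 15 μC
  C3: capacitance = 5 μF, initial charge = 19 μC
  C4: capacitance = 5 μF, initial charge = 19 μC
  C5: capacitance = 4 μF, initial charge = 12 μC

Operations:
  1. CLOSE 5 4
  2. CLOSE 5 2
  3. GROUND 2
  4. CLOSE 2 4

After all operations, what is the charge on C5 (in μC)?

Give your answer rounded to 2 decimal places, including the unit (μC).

Answer: 14.39 μC

Derivation:
Initial: C1(6μF, Q=12μC, V=2.00V), C2(4μF, Q=15μC, V=3.75V), C3(5μF, Q=19μC, V=3.80V), C4(5μF, Q=19μC, V=3.80V), C5(4μF, Q=12μC, V=3.00V)
Op 1: CLOSE 5-4: Q_total=31.00, C_total=9.00, V=3.44; Q5=13.78, Q4=17.22; dissipated=0.711
Op 2: CLOSE 5-2: Q_total=28.78, C_total=8.00, V=3.60; Q5=14.39, Q2=14.39; dissipated=0.093
Op 3: GROUND 2: Q2=0; energy lost=25.880
Op 4: CLOSE 2-4: Q_total=17.22, C_total=9.00, V=1.91; Q2=7.65, Q4=9.57; dissipated=13.182
Final charges: Q1=12.00, Q2=7.65, Q3=19.00, Q4=9.57, Q5=14.39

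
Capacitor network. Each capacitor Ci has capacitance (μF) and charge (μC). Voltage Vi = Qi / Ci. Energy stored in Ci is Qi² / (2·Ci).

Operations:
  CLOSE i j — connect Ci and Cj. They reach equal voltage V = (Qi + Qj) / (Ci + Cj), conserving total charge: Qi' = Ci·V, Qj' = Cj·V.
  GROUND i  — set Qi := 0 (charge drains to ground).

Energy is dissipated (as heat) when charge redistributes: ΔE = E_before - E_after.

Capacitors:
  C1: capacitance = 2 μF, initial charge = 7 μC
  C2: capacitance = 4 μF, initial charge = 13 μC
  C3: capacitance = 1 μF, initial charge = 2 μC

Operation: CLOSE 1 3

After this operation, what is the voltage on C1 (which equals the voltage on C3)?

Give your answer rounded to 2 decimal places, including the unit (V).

Answer: 3.00 V

Derivation:
Initial: C1(2μF, Q=7μC, V=3.50V), C2(4μF, Q=13μC, V=3.25V), C3(1μF, Q=2μC, V=2.00V)
Op 1: CLOSE 1-3: Q_total=9.00, C_total=3.00, V=3.00; Q1=6.00, Q3=3.00; dissipated=0.750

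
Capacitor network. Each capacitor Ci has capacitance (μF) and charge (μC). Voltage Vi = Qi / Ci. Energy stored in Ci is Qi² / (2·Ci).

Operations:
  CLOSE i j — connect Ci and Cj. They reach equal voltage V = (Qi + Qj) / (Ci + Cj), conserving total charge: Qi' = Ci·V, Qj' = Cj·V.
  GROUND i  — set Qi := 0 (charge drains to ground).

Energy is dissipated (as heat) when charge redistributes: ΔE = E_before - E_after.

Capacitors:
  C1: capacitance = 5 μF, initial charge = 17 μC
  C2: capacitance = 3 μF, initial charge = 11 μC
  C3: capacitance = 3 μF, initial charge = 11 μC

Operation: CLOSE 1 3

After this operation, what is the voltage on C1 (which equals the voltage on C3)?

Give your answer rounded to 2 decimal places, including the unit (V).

Initial: C1(5μF, Q=17μC, V=3.40V), C2(3μF, Q=11μC, V=3.67V), C3(3μF, Q=11μC, V=3.67V)
Op 1: CLOSE 1-3: Q_total=28.00, C_total=8.00, V=3.50; Q1=17.50, Q3=10.50; dissipated=0.067

Answer: 3.50 V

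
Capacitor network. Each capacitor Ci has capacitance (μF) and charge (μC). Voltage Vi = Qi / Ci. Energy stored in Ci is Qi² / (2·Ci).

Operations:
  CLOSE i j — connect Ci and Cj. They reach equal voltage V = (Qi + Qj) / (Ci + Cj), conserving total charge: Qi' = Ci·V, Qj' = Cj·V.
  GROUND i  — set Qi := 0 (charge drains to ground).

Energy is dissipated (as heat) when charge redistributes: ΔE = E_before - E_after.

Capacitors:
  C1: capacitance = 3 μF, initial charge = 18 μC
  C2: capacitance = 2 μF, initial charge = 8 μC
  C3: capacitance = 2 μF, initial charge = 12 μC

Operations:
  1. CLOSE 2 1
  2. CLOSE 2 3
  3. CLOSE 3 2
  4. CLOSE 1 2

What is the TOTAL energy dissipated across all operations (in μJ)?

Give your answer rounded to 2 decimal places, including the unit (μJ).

Initial: C1(3μF, Q=18μC, V=6.00V), C2(2μF, Q=8μC, V=4.00V), C3(2μF, Q=12μC, V=6.00V)
Op 1: CLOSE 2-1: Q_total=26.00, C_total=5.00, V=5.20; Q2=10.40, Q1=15.60; dissipated=2.400
Op 2: CLOSE 2-3: Q_total=22.40, C_total=4.00, V=5.60; Q2=11.20, Q3=11.20; dissipated=0.320
Op 3: CLOSE 3-2: Q_total=22.40, C_total=4.00, V=5.60; Q3=11.20, Q2=11.20; dissipated=0.000
Op 4: CLOSE 1-2: Q_total=26.80, C_total=5.00, V=5.36; Q1=16.08, Q2=10.72; dissipated=0.096
Total dissipated: 2.816 μJ

Answer: 2.82 μJ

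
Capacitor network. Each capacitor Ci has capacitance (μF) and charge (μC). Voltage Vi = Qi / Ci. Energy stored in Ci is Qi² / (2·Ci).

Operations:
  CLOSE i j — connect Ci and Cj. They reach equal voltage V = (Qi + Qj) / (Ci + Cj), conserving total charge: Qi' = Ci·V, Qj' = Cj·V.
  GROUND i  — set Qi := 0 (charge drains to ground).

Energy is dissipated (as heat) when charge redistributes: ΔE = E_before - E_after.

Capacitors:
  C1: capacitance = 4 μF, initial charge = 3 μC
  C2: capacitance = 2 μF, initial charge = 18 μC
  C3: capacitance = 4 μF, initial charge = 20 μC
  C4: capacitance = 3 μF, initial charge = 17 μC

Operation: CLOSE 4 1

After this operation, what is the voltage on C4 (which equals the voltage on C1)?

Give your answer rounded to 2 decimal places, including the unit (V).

Initial: C1(4μF, Q=3μC, V=0.75V), C2(2μF, Q=18μC, V=9.00V), C3(4μF, Q=20μC, V=5.00V), C4(3μF, Q=17μC, V=5.67V)
Op 1: CLOSE 4-1: Q_total=20.00, C_total=7.00, V=2.86; Q4=8.57, Q1=11.43; dissipated=20.720

Answer: 2.86 V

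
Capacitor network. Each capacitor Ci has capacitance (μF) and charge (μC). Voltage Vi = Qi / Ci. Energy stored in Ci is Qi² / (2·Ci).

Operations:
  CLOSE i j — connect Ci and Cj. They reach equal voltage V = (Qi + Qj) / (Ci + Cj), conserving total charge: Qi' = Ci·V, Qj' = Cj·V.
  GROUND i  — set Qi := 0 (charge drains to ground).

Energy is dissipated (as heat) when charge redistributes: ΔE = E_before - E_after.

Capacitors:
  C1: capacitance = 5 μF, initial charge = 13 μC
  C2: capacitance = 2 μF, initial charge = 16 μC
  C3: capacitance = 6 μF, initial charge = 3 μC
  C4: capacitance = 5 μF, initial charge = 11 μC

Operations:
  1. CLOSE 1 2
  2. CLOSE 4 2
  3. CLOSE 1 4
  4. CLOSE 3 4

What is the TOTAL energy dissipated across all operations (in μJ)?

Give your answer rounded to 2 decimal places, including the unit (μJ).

Answer: 37.79 μJ

Derivation:
Initial: C1(5μF, Q=13μC, V=2.60V), C2(2μF, Q=16μC, V=8.00V), C3(6μF, Q=3μC, V=0.50V), C4(5μF, Q=11μC, V=2.20V)
Op 1: CLOSE 1-2: Q_total=29.00, C_total=7.00, V=4.14; Q1=20.71, Q2=8.29; dissipated=20.829
Op 2: CLOSE 4-2: Q_total=19.29, C_total=7.00, V=2.76; Q4=13.78, Q2=5.51; dissipated=2.696
Op 3: CLOSE 1-4: Q_total=34.49, C_total=10.00, V=3.45; Q1=17.24, Q4=17.24; dissipated=2.407
Op 4: CLOSE 3-4: Q_total=20.24, C_total=11.00, V=1.84; Q3=11.04, Q4=9.20; dissipated=11.859
Total dissipated: 37.791 μJ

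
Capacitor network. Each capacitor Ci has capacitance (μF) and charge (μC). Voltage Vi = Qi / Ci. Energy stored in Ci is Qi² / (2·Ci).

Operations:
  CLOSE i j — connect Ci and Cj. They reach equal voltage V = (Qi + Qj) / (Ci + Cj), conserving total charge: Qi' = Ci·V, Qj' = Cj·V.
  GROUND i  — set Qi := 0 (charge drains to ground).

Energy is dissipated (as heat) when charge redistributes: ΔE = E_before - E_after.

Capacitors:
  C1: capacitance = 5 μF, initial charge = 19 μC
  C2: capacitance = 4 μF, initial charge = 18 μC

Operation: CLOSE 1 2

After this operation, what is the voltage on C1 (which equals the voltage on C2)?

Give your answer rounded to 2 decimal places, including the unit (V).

Answer: 4.11 V

Derivation:
Initial: C1(5μF, Q=19μC, V=3.80V), C2(4μF, Q=18μC, V=4.50V)
Op 1: CLOSE 1-2: Q_total=37.00, C_total=9.00, V=4.11; Q1=20.56, Q2=16.44; dissipated=0.544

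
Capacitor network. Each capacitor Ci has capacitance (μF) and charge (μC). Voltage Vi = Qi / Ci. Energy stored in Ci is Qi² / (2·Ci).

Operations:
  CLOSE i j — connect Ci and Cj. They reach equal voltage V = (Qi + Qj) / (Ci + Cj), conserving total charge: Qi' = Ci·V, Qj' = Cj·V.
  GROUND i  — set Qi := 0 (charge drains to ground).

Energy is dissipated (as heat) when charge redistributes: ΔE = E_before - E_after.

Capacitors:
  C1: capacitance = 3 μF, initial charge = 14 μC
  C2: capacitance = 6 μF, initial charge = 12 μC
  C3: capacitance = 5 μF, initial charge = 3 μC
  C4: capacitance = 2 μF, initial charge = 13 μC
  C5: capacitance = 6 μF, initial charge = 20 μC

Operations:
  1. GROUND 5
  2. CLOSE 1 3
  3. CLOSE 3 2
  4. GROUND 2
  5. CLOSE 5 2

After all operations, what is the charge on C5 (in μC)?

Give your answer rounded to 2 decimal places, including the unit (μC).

Answer: 0.00 μC

Derivation:
Initial: C1(3μF, Q=14μC, V=4.67V), C2(6μF, Q=12μC, V=2.00V), C3(5μF, Q=3μC, V=0.60V), C4(2μF, Q=13μC, V=6.50V), C5(6μF, Q=20μC, V=3.33V)
Op 1: GROUND 5: Q5=0; energy lost=33.333
Op 2: CLOSE 1-3: Q_total=17.00, C_total=8.00, V=2.12; Q1=6.38, Q3=10.62; dissipated=15.504
Op 3: CLOSE 3-2: Q_total=22.62, C_total=11.00, V=2.06; Q3=10.28, Q2=12.34; dissipated=0.021
Op 4: GROUND 2: Q2=0; energy lost=12.692
Op 5: CLOSE 5-2: Q_total=0.00, C_total=12.00, V=0.00; Q5=0.00, Q2=0.00; dissipated=0.000
Final charges: Q1=6.38, Q2=0.00, Q3=10.28, Q4=13.00, Q5=0.00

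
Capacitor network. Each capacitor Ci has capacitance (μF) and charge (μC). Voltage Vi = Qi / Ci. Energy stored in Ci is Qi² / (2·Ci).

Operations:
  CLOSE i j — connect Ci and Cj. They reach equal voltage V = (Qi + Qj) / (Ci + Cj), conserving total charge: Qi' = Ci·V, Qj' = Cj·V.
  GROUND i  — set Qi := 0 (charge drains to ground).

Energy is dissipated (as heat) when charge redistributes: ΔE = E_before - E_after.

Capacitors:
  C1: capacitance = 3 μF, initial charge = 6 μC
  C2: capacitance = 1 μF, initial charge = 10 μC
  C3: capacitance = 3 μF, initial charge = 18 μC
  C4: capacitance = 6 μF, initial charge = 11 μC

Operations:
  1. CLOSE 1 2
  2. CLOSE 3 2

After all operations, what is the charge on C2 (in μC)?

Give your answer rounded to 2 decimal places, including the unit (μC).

Answer: 5.50 μC

Derivation:
Initial: C1(3μF, Q=6μC, V=2.00V), C2(1μF, Q=10μC, V=10.00V), C3(3μF, Q=18μC, V=6.00V), C4(6μF, Q=11μC, V=1.83V)
Op 1: CLOSE 1-2: Q_total=16.00, C_total=4.00, V=4.00; Q1=12.00, Q2=4.00; dissipated=24.000
Op 2: CLOSE 3-2: Q_total=22.00, C_total=4.00, V=5.50; Q3=16.50, Q2=5.50; dissipated=1.500
Final charges: Q1=12.00, Q2=5.50, Q3=16.50, Q4=11.00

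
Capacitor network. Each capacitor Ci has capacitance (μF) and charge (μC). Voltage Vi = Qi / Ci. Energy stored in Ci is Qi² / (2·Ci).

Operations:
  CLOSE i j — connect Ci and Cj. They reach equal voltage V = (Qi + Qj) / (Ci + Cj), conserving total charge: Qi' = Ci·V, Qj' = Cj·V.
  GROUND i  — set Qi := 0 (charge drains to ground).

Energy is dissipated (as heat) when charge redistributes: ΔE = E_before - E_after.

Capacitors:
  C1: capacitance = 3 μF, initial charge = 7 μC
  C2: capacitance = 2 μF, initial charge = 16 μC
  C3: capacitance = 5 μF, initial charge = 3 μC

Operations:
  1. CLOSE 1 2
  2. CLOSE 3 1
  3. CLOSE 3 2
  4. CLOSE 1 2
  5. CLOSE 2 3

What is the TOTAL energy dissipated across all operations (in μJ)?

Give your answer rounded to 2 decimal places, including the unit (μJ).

Initial: C1(3μF, Q=7μC, V=2.33V), C2(2μF, Q=16μC, V=8.00V), C3(5μF, Q=3μC, V=0.60V)
Op 1: CLOSE 1-2: Q_total=23.00, C_total=5.00, V=4.60; Q1=13.80, Q2=9.20; dissipated=19.267
Op 2: CLOSE 3-1: Q_total=16.80, C_total=8.00, V=2.10; Q3=10.50, Q1=6.30; dissipated=15.000
Op 3: CLOSE 3-2: Q_total=19.70, C_total=7.00, V=2.81; Q3=14.07, Q2=5.63; dissipated=4.464
Op 4: CLOSE 1-2: Q_total=11.93, C_total=5.00, V=2.39; Q1=7.16, Q2=4.77; dissipated=0.306
Op 5: CLOSE 2-3: Q_total=18.84, C_total=7.00, V=2.69; Q2=5.38, Q3=13.46; dissipated=0.131
Total dissipated: 39.168 μJ

Answer: 39.17 μJ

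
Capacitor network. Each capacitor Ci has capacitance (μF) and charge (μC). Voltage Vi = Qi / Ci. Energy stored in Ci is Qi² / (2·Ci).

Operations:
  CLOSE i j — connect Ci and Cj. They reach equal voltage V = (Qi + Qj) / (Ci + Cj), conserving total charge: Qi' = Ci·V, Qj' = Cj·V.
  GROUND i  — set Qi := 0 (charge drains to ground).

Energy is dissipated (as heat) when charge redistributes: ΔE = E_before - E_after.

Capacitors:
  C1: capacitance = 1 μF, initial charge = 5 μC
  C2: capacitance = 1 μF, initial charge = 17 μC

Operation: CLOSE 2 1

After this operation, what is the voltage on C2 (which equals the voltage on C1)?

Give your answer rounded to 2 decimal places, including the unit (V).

Initial: C1(1μF, Q=5μC, V=5.00V), C2(1μF, Q=17μC, V=17.00V)
Op 1: CLOSE 2-1: Q_total=22.00, C_total=2.00, V=11.00; Q2=11.00, Q1=11.00; dissipated=36.000

Answer: 11.00 V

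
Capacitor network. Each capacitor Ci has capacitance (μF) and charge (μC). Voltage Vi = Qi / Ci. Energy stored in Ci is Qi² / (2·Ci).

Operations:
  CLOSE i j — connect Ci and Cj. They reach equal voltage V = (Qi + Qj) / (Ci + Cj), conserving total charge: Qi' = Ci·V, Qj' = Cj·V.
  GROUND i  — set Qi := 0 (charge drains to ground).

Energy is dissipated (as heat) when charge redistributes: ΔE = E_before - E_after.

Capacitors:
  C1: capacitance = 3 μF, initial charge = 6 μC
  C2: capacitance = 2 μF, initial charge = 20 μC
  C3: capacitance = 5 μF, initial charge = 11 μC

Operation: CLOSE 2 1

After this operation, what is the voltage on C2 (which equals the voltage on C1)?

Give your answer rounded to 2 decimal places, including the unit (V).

Initial: C1(3μF, Q=6μC, V=2.00V), C2(2μF, Q=20μC, V=10.00V), C3(5μF, Q=11μC, V=2.20V)
Op 1: CLOSE 2-1: Q_total=26.00, C_total=5.00, V=5.20; Q2=10.40, Q1=15.60; dissipated=38.400

Answer: 5.20 V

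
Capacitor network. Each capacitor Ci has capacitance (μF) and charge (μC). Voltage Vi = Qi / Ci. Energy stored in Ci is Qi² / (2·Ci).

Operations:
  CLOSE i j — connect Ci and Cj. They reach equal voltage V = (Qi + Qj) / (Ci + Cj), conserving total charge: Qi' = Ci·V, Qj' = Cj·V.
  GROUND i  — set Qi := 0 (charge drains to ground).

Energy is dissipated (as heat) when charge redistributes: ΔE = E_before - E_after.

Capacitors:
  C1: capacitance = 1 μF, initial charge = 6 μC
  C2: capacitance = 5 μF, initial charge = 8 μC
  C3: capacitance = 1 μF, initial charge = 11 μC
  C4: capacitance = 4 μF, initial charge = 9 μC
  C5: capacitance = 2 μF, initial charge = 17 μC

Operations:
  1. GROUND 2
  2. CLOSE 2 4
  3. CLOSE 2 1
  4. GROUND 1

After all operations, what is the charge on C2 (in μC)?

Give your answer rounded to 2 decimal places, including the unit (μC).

Answer: 9.17 μC

Derivation:
Initial: C1(1μF, Q=6μC, V=6.00V), C2(5μF, Q=8μC, V=1.60V), C3(1μF, Q=11μC, V=11.00V), C4(4μF, Q=9μC, V=2.25V), C5(2μF, Q=17μC, V=8.50V)
Op 1: GROUND 2: Q2=0; energy lost=6.400
Op 2: CLOSE 2-4: Q_total=9.00, C_total=9.00, V=1.00; Q2=5.00, Q4=4.00; dissipated=5.625
Op 3: CLOSE 2-1: Q_total=11.00, C_total=6.00, V=1.83; Q2=9.17, Q1=1.83; dissipated=10.417
Op 4: GROUND 1: Q1=0; energy lost=1.681
Final charges: Q1=0.00, Q2=9.17, Q3=11.00, Q4=4.00, Q5=17.00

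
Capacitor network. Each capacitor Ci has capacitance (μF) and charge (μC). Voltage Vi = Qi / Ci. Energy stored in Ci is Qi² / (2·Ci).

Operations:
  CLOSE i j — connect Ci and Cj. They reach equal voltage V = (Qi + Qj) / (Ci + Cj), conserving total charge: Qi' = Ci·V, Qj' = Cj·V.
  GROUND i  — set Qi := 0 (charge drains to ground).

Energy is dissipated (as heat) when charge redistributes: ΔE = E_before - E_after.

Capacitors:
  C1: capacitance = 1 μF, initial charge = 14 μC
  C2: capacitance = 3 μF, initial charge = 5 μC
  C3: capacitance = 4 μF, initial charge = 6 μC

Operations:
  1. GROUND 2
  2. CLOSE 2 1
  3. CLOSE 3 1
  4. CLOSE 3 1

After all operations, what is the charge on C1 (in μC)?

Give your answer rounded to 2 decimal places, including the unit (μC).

Initial: C1(1μF, Q=14μC, V=14.00V), C2(3μF, Q=5μC, V=1.67V), C3(4μF, Q=6μC, V=1.50V)
Op 1: GROUND 2: Q2=0; energy lost=4.167
Op 2: CLOSE 2-1: Q_total=14.00, C_total=4.00, V=3.50; Q2=10.50, Q1=3.50; dissipated=73.500
Op 3: CLOSE 3-1: Q_total=9.50, C_total=5.00, V=1.90; Q3=7.60, Q1=1.90; dissipated=1.600
Op 4: CLOSE 3-1: Q_total=9.50, C_total=5.00, V=1.90; Q3=7.60, Q1=1.90; dissipated=0.000
Final charges: Q1=1.90, Q2=10.50, Q3=7.60

Answer: 1.90 μC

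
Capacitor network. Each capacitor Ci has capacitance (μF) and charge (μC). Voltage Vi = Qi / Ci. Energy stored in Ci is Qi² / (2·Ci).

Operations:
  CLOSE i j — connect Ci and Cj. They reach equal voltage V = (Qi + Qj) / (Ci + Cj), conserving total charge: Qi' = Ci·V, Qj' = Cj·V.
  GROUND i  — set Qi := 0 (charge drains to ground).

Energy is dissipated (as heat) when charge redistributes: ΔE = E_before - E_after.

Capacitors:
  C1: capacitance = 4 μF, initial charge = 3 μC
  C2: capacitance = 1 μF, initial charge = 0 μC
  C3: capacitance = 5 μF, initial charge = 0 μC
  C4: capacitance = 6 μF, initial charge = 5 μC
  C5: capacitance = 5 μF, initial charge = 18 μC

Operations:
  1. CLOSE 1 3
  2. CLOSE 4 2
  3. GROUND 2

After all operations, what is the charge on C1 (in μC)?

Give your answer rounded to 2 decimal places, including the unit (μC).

Answer: 1.33 μC

Derivation:
Initial: C1(4μF, Q=3μC, V=0.75V), C2(1μF, Q=0μC, V=0.00V), C3(5μF, Q=0μC, V=0.00V), C4(6μF, Q=5μC, V=0.83V), C5(5μF, Q=18μC, V=3.60V)
Op 1: CLOSE 1-3: Q_total=3.00, C_total=9.00, V=0.33; Q1=1.33, Q3=1.67; dissipated=0.625
Op 2: CLOSE 4-2: Q_total=5.00, C_total=7.00, V=0.71; Q4=4.29, Q2=0.71; dissipated=0.298
Op 3: GROUND 2: Q2=0; energy lost=0.255
Final charges: Q1=1.33, Q2=0.00, Q3=1.67, Q4=4.29, Q5=18.00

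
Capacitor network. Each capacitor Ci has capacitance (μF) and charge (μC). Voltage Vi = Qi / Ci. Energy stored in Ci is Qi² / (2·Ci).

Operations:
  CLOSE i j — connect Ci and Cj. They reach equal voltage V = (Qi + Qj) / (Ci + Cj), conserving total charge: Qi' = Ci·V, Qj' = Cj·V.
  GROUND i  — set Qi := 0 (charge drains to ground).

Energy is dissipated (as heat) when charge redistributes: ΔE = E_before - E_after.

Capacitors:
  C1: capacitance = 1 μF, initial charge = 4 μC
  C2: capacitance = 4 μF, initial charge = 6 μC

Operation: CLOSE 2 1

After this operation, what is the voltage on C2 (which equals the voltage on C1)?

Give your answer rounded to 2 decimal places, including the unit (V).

Answer: 2.00 V

Derivation:
Initial: C1(1μF, Q=4μC, V=4.00V), C2(4μF, Q=6μC, V=1.50V)
Op 1: CLOSE 2-1: Q_total=10.00, C_total=5.00, V=2.00; Q2=8.00, Q1=2.00; dissipated=2.500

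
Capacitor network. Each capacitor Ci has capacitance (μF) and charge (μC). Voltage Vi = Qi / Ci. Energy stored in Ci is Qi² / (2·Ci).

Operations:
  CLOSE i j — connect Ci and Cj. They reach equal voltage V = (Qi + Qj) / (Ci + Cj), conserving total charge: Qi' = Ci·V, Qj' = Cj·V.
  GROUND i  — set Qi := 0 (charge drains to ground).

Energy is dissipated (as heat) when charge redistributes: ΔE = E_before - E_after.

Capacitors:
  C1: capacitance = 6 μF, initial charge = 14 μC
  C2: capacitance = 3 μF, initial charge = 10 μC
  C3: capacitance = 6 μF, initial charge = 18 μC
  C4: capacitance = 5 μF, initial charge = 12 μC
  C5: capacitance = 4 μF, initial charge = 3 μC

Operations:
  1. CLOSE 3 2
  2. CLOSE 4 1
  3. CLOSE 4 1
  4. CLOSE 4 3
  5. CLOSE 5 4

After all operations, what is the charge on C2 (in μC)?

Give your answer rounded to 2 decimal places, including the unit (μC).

Answer: 9.33 μC

Derivation:
Initial: C1(6μF, Q=14μC, V=2.33V), C2(3μF, Q=10μC, V=3.33V), C3(6μF, Q=18μC, V=3.00V), C4(5μF, Q=12μC, V=2.40V), C5(4μF, Q=3μC, V=0.75V)
Op 1: CLOSE 3-2: Q_total=28.00, C_total=9.00, V=3.11; Q3=18.67, Q2=9.33; dissipated=0.111
Op 2: CLOSE 4-1: Q_total=26.00, C_total=11.00, V=2.36; Q4=11.82, Q1=14.18; dissipated=0.006
Op 3: CLOSE 4-1: Q_total=26.00, C_total=11.00, V=2.36; Q4=11.82, Q1=14.18; dissipated=0.000
Op 4: CLOSE 4-3: Q_total=30.48, C_total=11.00, V=2.77; Q4=13.86, Q3=16.63; dissipated=0.762
Op 5: CLOSE 5-4: Q_total=16.86, C_total=9.00, V=1.87; Q5=7.49, Q4=9.36; dissipated=4.540
Final charges: Q1=14.18, Q2=9.33, Q3=16.63, Q4=9.36, Q5=7.49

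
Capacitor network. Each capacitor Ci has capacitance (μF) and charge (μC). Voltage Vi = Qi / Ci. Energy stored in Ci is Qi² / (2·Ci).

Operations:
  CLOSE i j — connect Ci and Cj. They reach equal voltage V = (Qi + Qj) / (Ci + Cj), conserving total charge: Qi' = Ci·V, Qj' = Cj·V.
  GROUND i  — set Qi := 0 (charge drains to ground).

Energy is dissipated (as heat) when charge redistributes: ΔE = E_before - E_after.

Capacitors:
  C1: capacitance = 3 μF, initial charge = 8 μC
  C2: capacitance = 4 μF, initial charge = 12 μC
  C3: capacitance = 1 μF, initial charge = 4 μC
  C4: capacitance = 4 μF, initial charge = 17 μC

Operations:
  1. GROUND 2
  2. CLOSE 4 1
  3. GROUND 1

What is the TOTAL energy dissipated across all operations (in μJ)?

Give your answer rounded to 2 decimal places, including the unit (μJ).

Answer: 39.28 μJ

Derivation:
Initial: C1(3μF, Q=8μC, V=2.67V), C2(4μF, Q=12μC, V=3.00V), C3(1μF, Q=4μC, V=4.00V), C4(4μF, Q=17μC, V=4.25V)
Op 1: GROUND 2: Q2=0; energy lost=18.000
Op 2: CLOSE 4-1: Q_total=25.00, C_total=7.00, V=3.57; Q4=14.29, Q1=10.71; dissipated=2.149
Op 3: GROUND 1: Q1=0; energy lost=19.133
Total dissipated: 39.281 μJ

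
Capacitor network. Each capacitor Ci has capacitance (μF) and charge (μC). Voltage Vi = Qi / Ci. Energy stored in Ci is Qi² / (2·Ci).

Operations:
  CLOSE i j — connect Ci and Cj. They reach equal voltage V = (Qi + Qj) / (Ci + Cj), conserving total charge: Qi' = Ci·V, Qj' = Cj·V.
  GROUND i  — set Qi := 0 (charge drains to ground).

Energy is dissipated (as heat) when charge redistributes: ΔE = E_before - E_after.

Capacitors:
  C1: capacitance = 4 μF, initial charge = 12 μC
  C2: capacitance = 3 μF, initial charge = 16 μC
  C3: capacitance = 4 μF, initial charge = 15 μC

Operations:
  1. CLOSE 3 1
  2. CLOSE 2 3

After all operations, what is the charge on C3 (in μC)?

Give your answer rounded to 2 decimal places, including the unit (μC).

Answer: 16.86 μC

Derivation:
Initial: C1(4μF, Q=12μC, V=3.00V), C2(3μF, Q=16μC, V=5.33V), C3(4μF, Q=15μC, V=3.75V)
Op 1: CLOSE 3-1: Q_total=27.00, C_total=8.00, V=3.38; Q3=13.50, Q1=13.50; dissipated=0.562
Op 2: CLOSE 2-3: Q_total=29.50, C_total=7.00, V=4.21; Q2=12.64, Q3=16.86; dissipated=3.287
Final charges: Q1=13.50, Q2=12.64, Q3=16.86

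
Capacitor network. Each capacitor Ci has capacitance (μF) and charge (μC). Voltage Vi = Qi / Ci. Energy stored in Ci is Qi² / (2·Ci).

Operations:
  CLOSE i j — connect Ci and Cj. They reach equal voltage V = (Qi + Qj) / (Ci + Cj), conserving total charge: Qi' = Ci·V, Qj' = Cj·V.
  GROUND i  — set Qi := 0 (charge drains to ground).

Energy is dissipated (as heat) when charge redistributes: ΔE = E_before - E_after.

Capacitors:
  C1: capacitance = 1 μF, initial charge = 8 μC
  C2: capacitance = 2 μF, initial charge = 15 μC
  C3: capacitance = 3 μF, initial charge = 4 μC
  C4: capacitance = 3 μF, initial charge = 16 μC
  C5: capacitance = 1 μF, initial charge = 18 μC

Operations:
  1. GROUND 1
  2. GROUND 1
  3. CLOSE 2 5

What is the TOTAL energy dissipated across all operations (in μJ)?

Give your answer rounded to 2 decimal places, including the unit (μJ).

Answer: 68.75 μJ

Derivation:
Initial: C1(1μF, Q=8μC, V=8.00V), C2(2μF, Q=15μC, V=7.50V), C3(3μF, Q=4μC, V=1.33V), C4(3μF, Q=16μC, V=5.33V), C5(1μF, Q=18μC, V=18.00V)
Op 1: GROUND 1: Q1=0; energy lost=32.000
Op 2: GROUND 1: Q1=0; energy lost=0.000
Op 3: CLOSE 2-5: Q_total=33.00, C_total=3.00, V=11.00; Q2=22.00, Q5=11.00; dissipated=36.750
Total dissipated: 68.750 μJ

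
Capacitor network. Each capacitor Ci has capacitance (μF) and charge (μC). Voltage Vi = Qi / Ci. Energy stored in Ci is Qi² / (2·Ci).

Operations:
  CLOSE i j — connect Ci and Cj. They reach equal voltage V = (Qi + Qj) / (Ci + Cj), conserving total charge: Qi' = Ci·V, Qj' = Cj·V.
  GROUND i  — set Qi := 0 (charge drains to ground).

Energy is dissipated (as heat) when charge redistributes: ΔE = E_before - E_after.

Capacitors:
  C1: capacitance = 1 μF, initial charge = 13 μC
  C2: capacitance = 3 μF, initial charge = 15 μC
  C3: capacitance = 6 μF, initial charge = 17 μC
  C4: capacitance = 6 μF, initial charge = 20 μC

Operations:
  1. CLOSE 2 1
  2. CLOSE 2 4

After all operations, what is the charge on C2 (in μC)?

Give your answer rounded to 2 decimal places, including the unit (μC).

Answer: 13.67 μC

Derivation:
Initial: C1(1μF, Q=13μC, V=13.00V), C2(3μF, Q=15μC, V=5.00V), C3(6μF, Q=17μC, V=2.83V), C4(6μF, Q=20μC, V=3.33V)
Op 1: CLOSE 2-1: Q_total=28.00, C_total=4.00, V=7.00; Q2=21.00, Q1=7.00; dissipated=24.000
Op 2: CLOSE 2-4: Q_total=41.00, C_total=9.00, V=4.56; Q2=13.67, Q4=27.33; dissipated=13.444
Final charges: Q1=7.00, Q2=13.67, Q3=17.00, Q4=27.33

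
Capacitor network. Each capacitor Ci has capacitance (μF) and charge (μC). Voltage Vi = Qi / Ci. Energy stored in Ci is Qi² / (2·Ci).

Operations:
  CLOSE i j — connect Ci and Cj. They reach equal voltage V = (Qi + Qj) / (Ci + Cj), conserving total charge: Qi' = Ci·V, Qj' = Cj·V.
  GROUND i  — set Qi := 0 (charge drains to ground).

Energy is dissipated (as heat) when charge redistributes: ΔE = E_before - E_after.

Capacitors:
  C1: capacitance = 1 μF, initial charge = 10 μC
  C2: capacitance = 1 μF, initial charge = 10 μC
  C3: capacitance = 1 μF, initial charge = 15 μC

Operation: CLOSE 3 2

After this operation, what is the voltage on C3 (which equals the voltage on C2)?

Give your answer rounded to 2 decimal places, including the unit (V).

Initial: C1(1μF, Q=10μC, V=10.00V), C2(1μF, Q=10μC, V=10.00V), C3(1μF, Q=15μC, V=15.00V)
Op 1: CLOSE 3-2: Q_total=25.00, C_total=2.00, V=12.50; Q3=12.50, Q2=12.50; dissipated=6.250

Answer: 12.50 V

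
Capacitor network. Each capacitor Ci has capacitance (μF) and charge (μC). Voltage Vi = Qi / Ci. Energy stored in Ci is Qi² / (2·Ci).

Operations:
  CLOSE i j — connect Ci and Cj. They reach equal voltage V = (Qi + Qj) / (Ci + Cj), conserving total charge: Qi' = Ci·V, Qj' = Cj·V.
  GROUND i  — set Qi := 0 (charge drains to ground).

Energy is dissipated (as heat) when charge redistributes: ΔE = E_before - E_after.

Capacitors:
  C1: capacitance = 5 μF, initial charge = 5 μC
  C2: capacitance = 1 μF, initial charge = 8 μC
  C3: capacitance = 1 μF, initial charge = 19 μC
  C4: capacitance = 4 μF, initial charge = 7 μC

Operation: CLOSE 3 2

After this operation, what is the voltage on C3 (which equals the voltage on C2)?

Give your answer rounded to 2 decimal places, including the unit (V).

Initial: C1(5μF, Q=5μC, V=1.00V), C2(1μF, Q=8μC, V=8.00V), C3(1μF, Q=19μC, V=19.00V), C4(4μF, Q=7μC, V=1.75V)
Op 1: CLOSE 3-2: Q_total=27.00, C_total=2.00, V=13.50; Q3=13.50, Q2=13.50; dissipated=30.250

Answer: 13.50 V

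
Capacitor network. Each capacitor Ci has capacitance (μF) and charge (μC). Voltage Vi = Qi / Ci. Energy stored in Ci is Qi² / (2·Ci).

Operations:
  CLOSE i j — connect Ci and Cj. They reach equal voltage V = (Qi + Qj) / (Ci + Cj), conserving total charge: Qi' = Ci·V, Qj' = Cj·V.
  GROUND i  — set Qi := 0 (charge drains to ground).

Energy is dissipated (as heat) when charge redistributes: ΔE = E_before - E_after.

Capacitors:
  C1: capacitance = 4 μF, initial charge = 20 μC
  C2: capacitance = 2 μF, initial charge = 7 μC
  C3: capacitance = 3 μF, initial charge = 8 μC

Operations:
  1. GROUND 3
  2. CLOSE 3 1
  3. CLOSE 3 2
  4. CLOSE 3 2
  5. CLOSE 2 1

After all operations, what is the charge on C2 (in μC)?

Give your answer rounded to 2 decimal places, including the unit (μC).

Answer: 5.89 μC

Derivation:
Initial: C1(4μF, Q=20μC, V=5.00V), C2(2μF, Q=7μC, V=3.50V), C3(3μF, Q=8μC, V=2.67V)
Op 1: GROUND 3: Q3=0; energy lost=10.667
Op 2: CLOSE 3-1: Q_total=20.00, C_total=7.00, V=2.86; Q3=8.57, Q1=11.43; dissipated=21.429
Op 3: CLOSE 3-2: Q_total=15.57, C_total=5.00, V=3.11; Q3=9.34, Q2=6.23; dissipated=0.248
Op 4: CLOSE 3-2: Q_total=15.57, C_total=5.00, V=3.11; Q3=9.34, Q2=6.23; dissipated=0.000
Op 5: CLOSE 2-1: Q_total=17.66, C_total=6.00, V=2.94; Q2=5.89, Q1=11.77; dissipated=0.044
Final charges: Q1=11.77, Q2=5.89, Q3=9.34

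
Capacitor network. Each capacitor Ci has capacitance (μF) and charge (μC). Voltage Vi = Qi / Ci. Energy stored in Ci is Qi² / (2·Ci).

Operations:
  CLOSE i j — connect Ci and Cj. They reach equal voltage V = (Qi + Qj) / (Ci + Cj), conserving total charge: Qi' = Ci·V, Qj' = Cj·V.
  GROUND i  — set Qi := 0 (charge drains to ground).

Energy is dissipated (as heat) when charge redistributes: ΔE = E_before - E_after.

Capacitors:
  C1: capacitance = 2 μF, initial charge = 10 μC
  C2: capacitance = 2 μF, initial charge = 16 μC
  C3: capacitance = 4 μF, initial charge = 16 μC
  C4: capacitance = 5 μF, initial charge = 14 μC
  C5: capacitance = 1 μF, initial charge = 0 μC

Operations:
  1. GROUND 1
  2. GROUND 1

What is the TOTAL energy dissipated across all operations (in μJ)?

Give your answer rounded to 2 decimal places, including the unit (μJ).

Answer: 25.00 μJ

Derivation:
Initial: C1(2μF, Q=10μC, V=5.00V), C2(2μF, Q=16μC, V=8.00V), C3(4μF, Q=16μC, V=4.00V), C4(5μF, Q=14μC, V=2.80V), C5(1μF, Q=0μC, V=0.00V)
Op 1: GROUND 1: Q1=0; energy lost=25.000
Op 2: GROUND 1: Q1=0; energy lost=0.000
Total dissipated: 25.000 μJ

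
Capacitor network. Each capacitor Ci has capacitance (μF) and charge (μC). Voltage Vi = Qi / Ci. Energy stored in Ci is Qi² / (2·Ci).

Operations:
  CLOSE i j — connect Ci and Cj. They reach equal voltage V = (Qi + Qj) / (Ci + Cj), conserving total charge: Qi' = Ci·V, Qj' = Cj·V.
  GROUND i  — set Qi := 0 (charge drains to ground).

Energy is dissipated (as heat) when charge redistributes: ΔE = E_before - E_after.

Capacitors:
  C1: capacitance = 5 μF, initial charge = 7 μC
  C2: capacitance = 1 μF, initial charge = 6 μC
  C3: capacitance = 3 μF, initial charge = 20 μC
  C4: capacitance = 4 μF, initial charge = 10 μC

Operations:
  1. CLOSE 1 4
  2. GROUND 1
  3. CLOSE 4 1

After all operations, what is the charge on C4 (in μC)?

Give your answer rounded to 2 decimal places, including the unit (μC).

Answer: 3.36 μC

Derivation:
Initial: C1(5μF, Q=7μC, V=1.40V), C2(1μF, Q=6μC, V=6.00V), C3(3μF, Q=20μC, V=6.67V), C4(4μF, Q=10μC, V=2.50V)
Op 1: CLOSE 1-4: Q_total=17.00, C_total=9.00, V=1.89; Q1=9.44, Q4=7.56; dissipated=1.344
Op 2: GROUND 1: Q1=0; energy lost=8.920
Op 3: CLOSE 4-1: Q_total=7.56, C_total=9.00, V=0.84; Q4=3.36, Q1=4.20; dissipated=3.964
Final charges: Q1=4.20, Q2=6.00, Q3=20.00, Q4=3.36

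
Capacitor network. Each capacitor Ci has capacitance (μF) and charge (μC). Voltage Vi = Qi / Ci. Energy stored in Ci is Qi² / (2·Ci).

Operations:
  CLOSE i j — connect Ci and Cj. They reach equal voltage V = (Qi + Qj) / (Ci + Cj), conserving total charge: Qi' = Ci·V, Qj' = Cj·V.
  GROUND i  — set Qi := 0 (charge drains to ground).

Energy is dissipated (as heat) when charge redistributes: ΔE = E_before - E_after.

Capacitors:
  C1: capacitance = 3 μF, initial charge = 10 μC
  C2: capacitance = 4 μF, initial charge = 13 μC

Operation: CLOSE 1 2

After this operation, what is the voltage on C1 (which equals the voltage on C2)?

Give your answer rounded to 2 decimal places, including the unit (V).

Answer: 3.29 V

Derivation:
Initial: C1(3μF, Q=10μC, V=3.33V), C2(4μF, Q=13μC, V=3.25V)
Op 1: CLOSE 1-2: Q_total=23.00, C_total=7.00, V=3.29; Q1=9.86, Q2=13.14; dissipated=0.006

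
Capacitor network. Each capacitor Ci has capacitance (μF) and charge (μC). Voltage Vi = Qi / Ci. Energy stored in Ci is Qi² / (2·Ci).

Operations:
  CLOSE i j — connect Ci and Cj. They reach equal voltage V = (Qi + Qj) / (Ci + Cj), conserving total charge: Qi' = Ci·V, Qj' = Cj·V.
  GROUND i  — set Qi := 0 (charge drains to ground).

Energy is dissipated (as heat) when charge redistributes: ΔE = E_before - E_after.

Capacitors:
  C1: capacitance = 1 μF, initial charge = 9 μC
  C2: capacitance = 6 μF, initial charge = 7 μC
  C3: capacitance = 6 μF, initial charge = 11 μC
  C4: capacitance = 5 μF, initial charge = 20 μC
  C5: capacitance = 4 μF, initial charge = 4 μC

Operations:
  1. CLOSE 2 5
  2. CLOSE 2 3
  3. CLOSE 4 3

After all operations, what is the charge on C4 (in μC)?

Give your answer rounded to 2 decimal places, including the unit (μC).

Initial: C1(1μF, Q=9μC, V=9.00V), C2(6μF, Q=7μC, V=1.17V), C3(6μF, Q=11μC, V=1.83V), C4(5μF, Q=20μC, V=4.00V), C5(4μF, Q=4μC, V=1.00V)
Op 1: CLOSE 2-5: Q_total=11.00, C_total=10.00, V=1.10; Q2=6.60, Q5=4.40; dissipated=0.033
Op 2: CLOSE 2-3: Q_total=17.60, C_total=12.00, V=1.47; Q2=8.80, Q3=8.80; dissipated=0.807
Op 3: CLOSE 4-3: Q_total=28.80, C_total=11.00, V=2.62; Q4=13.09, Q3=15.71; dissipated=8.752
Final charges: Q1=9.00, Q2=8.80, Q3=15.71, Q4=13.09, Q5=4.40

Answer: 13.09 μC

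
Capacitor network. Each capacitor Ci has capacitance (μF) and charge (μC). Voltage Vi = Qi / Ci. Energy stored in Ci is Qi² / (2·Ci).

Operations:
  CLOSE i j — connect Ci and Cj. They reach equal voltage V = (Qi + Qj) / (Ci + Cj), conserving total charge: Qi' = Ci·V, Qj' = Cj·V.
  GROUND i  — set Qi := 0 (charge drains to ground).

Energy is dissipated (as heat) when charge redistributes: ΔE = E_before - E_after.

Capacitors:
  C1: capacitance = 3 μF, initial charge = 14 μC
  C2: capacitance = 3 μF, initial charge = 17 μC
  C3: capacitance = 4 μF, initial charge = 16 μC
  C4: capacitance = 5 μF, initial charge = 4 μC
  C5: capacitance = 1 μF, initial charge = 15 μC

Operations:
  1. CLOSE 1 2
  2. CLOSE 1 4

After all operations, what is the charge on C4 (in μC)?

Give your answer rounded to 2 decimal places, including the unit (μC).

Answer: 12.19 μC

Derivation:
Initial: C1(3μF, Q=14μC, V=4.67V), C2(3μF, Q=17μC, V=5.67V), C3(4μF, Q=16μC, V=4.00V), C4(5μF, Q=4μC, V=0.80V), C5(1μF, Q=15μC, V=15.00V)
Op 1: CLOSE 1-2: Q_total=31.00, C_total=6.00, V=5.17; Q1=15.50, Q2=15.50; dissipated=0.750
Op 2: CLOSE 1-4: Q_total=19.50, C_total=8.00, V=2.44; Q1=7.31, Q4=12.19; dissipated=17.876
Final charges: Q1=7.31, Q2=15.50, Q3=16.00, Q4=12.19, Q5=15.00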